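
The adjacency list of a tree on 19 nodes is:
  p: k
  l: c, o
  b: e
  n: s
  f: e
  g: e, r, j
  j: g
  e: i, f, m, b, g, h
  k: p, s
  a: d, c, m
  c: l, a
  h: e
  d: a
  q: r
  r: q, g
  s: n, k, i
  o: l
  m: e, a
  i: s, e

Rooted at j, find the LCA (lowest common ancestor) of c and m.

m

Path c→root: c a m e g j; path m→root: m e g j.
First common node: m.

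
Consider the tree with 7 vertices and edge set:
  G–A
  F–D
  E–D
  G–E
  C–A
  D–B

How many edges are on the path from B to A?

4

Walking from B: B–D–E–G–A. Length 4.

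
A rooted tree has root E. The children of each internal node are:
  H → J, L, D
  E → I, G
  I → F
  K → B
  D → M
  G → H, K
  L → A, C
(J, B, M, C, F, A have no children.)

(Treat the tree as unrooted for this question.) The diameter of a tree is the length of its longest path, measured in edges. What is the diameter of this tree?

Starting from M, a farthest node is F at distance 6.
One longest path: M - D - H - G - E - I - F.
So the diameter is 6.

6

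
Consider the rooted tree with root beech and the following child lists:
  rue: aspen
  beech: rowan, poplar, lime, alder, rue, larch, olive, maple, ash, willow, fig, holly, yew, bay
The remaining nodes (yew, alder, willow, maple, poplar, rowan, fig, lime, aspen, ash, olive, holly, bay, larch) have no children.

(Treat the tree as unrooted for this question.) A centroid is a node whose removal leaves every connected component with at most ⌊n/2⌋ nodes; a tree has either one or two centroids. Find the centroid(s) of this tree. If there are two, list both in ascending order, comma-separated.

beech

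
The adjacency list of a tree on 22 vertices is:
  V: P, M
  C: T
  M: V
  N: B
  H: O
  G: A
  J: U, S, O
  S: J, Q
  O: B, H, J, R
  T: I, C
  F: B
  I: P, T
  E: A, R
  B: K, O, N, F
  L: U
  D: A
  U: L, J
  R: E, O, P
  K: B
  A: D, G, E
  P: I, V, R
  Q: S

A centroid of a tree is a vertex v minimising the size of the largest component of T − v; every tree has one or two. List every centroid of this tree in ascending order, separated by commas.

O, R

Delete R: the remaining components have sizes 11, 6, 4. Max 11 ≤ 11, so R is a centroid.
Its neighbour O also leaves a largest component of size 11, so both are centroids.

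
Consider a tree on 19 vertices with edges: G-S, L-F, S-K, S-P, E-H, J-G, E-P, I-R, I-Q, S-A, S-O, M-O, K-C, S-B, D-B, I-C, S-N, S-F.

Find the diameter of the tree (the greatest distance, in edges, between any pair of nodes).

Starting from R, a farthest node is H at distance 7.
One longest path: R - I - C - K - S - P - E - H.
So the diameter is 7.

7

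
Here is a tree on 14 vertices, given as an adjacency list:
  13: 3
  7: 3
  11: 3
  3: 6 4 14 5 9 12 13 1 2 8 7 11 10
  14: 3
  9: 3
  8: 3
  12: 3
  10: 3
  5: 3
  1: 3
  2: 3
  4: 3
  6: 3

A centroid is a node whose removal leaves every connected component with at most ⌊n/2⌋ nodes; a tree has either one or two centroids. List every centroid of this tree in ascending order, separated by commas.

3

Delete 3: the remaining components have sizes 1, 1, 1, 1, 1, 1, 1, 1, 1, 1, 1, 1, 1. Max 1 ≤ 7, so 3 is a centroid.
Every other node leaves some component of size > 7, so the centroid is unique.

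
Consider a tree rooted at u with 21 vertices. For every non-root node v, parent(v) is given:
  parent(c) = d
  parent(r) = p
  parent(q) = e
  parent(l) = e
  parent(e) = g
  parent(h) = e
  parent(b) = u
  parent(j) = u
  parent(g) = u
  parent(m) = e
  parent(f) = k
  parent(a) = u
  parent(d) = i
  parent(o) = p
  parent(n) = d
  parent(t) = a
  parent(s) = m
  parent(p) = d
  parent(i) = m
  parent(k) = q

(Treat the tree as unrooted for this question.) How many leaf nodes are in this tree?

Exactly 11 nodes have a single neighbour: b, c, f, h, j, l, n, o, r, s, t.

11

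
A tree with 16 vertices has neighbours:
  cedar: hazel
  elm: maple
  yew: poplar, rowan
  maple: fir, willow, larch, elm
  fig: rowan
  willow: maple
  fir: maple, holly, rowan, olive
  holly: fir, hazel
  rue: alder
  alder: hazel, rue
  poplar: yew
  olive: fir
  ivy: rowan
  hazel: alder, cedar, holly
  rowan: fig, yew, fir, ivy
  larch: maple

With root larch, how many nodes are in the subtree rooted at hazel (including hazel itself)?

4

hazel's subtree: {hazel, alder, cedar, rue}, size 4.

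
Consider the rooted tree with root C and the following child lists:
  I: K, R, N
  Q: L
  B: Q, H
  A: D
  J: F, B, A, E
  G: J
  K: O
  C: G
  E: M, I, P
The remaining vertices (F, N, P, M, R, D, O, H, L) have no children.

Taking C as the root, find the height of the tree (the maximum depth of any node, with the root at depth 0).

6

The longest root-to-leaf path is C – G – J – E – I – K – O (6 edges).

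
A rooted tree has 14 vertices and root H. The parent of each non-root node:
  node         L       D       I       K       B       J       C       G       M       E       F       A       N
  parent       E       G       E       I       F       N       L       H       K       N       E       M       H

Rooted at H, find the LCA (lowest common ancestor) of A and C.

E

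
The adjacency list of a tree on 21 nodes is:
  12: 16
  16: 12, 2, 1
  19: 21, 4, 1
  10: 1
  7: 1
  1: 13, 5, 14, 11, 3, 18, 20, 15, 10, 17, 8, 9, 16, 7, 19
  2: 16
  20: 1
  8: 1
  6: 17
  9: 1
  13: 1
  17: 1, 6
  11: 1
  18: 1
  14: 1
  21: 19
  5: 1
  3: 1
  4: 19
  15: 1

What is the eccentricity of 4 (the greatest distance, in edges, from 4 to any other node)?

4

Distances from 4 peak at 4, attained at 12 (2, 6 also at distance 4).
4–19–1–16–12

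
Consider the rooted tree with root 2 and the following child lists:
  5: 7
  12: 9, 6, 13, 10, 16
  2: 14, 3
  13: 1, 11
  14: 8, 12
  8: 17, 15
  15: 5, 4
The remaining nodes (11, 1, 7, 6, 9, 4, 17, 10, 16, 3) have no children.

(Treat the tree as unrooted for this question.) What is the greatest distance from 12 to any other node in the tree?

5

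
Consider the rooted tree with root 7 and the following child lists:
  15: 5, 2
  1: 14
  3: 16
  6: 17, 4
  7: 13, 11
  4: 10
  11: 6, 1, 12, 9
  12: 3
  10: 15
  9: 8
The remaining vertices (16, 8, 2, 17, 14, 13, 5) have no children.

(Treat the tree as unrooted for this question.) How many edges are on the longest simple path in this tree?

Starting from 5, a farthest node is 16 at distance 8.
One longest path: 5-15-10-4-6-11-12-3-16.
So the diameter is 8.

8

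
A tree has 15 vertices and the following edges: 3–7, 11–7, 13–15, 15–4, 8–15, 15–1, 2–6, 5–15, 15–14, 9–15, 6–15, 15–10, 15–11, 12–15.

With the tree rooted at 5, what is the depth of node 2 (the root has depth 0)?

Path from 5 to 2: 5 → 15 → 6 → 2, which has 3 edges.

3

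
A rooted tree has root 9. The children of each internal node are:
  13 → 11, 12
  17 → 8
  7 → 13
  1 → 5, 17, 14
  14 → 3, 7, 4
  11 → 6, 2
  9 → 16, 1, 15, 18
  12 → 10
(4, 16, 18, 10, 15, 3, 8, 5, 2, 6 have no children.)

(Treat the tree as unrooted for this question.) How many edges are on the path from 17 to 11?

5

Walking from 17: 17 – 1 – 14 – 7 – 13 – 11. Length 5.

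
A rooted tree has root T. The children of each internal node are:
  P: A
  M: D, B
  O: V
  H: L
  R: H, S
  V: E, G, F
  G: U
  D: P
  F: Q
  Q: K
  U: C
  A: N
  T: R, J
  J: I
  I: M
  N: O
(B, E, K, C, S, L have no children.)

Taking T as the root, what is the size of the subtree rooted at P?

12

P's subtree: {P, A, N, O, V, F, E, G, Q, U, K, C}, size 12.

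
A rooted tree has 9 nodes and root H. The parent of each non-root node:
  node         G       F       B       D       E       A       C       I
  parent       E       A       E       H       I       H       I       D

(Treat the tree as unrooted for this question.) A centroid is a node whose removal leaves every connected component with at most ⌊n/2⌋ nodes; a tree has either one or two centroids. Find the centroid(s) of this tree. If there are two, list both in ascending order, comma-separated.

Delete I: the remaining components have sizes 4, 3, 1. Max 4 ≤ 4, so I is a centroid.
Every other node leaves some component of size > 4, so the centroid is unique.

I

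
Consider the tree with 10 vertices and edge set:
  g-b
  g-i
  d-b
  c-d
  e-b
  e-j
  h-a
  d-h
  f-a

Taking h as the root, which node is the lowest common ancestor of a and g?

h

Ancestors of a (toward the root): a, h.
Ancestors of g: g, b, d, h.
The deepest node appearing in both lists is h.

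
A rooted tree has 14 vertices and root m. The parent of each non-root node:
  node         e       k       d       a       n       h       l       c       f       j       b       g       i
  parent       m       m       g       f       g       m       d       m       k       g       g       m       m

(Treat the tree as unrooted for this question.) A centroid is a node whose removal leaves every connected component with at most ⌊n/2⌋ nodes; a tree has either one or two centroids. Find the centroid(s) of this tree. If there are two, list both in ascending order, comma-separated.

m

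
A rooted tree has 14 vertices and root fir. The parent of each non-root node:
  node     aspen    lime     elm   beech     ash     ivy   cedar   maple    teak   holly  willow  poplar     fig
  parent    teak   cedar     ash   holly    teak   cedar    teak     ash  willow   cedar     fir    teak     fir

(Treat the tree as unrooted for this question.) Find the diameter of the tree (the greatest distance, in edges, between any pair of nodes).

BFS from beech reaches fig last, at distance 6; BFS from fig confirms no node is farther.
Path: beech – holly – cedar – teak – willow – fir – fig.

6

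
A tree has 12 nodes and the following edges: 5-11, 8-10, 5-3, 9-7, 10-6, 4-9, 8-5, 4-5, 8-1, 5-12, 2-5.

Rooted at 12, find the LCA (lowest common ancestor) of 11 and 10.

5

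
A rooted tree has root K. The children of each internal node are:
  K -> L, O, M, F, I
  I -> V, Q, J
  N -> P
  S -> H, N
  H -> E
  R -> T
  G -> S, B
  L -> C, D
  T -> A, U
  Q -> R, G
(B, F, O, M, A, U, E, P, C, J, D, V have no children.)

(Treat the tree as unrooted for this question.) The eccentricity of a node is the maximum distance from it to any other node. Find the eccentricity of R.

5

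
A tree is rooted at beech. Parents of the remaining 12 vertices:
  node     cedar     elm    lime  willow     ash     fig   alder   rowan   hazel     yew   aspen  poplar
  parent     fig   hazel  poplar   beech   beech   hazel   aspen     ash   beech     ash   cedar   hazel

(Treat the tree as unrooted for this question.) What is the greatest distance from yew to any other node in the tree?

A farthest node from yew is alder.
The path yew – ash – beech – hazel – fig – cedar – aspen – alder has 7 edges.

7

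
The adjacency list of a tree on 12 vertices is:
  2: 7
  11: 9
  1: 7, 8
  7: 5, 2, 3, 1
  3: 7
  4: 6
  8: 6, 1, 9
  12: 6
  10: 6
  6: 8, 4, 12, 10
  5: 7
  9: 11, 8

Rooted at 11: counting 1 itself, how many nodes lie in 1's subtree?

5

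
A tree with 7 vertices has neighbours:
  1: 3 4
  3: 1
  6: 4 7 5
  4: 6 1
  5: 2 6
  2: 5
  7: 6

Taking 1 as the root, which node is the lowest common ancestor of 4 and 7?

4's ancestor chain is 4, 1 and 7's is 7, 6, 4, 1; they first meet at 4.

4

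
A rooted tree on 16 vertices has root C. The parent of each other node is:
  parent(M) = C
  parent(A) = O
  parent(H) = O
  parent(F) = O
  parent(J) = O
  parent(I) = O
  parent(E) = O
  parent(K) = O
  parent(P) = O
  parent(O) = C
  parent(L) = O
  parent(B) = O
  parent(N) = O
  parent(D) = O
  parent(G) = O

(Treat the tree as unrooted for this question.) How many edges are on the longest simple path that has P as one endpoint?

Distances from P peak at 3, attained at M.
P–O–C–M

3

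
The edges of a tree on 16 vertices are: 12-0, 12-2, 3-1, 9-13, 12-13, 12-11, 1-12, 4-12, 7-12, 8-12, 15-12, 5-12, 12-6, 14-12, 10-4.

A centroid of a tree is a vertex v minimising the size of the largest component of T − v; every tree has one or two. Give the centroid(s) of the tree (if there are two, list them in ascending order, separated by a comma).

Removing 12 splits the tree into components of sizes 2, 2, 2, 1, 1, 1, 1, 1, 1, 1, 1, 1; the largest is 2 ≤ ⌊16/2⌋ = 8.
No neighbour of 12 does as well, so 12 is the unique centroid.

12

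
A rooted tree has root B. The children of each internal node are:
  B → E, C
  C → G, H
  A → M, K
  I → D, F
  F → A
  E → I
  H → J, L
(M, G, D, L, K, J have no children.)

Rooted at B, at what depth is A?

4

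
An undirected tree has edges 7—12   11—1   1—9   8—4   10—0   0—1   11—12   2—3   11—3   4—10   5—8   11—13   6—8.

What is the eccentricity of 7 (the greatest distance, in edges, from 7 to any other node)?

A farthest node from 7 is 5 (6 also at distance 8).
The path 7–12–11–1–0–10–4–8–5 has 8 edges.

8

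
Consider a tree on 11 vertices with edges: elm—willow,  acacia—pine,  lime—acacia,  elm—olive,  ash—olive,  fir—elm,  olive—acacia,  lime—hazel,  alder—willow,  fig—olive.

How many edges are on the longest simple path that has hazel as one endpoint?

6

Distances from hazel peak at 6, attained at alder.
hazel-lime-acacia-olive-elm-willow-alder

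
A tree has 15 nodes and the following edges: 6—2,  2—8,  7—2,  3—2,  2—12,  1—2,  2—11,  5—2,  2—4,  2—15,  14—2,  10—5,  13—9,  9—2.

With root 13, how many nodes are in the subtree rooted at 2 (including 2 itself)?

13

2's subtree: {2, 7, 3, 8, 5, 12, 6, 1, 14, 11, 4, 15, 10}, size 13.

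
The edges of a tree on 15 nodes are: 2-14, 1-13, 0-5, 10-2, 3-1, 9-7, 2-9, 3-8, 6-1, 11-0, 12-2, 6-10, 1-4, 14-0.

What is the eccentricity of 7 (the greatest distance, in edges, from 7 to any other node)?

7

A farthest node from 7 is 8.
The path 7 – 9 – 2 – 10 – 6 – 1 – 3 – 8 has 7 edges.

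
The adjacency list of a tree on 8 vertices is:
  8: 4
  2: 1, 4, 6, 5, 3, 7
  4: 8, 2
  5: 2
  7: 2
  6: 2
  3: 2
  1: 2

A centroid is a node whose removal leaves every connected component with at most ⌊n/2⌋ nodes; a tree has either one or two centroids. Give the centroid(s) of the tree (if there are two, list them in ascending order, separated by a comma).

2

Removing 2 splits the tree into components of sizes 2, 1, 1, 1, 1, 1; the largest is 2 ≤ ⌊8/2⌋ = 4.
No neighbour of 2 does as well, so 2 is the unique centroid.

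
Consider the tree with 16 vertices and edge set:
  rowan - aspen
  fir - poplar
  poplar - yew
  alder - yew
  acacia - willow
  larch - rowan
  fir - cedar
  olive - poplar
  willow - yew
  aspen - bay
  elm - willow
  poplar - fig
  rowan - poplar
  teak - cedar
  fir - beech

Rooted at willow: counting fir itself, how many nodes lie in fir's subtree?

Descendants of fir (including itself): fir, beech, cedar, teak. That's 4.

4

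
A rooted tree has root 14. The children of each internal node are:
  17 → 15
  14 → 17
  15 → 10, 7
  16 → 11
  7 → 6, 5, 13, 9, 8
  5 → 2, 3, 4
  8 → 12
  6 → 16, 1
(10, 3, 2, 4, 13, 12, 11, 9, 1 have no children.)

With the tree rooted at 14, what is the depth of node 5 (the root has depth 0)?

4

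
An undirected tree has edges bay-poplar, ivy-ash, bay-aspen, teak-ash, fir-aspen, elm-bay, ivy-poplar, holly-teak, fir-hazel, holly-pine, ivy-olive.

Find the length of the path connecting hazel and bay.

3

The path is hazel – fir – aspen – bay, which has 3 edges.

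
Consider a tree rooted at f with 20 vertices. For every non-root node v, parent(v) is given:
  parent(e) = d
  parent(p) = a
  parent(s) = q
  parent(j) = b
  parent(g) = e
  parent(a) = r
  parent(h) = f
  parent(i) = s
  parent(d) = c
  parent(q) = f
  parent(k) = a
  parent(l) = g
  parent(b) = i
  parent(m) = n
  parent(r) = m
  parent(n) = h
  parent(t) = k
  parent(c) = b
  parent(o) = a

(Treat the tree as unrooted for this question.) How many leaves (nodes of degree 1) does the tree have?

The leaves are j, l, o, p, t.
That is 5 leaves.

5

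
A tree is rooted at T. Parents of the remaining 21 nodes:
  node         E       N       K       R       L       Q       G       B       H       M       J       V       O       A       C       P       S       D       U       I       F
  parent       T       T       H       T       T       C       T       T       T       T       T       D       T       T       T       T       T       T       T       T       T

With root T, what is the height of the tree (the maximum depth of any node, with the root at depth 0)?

The longest root-to-leaf path is T – H – K (2 edges).

2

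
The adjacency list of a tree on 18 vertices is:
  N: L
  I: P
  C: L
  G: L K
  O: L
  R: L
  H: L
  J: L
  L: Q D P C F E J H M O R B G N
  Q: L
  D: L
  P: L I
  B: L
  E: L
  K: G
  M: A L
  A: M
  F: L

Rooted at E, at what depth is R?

Climbing from R to the root: R → L → E. That's 2 steps.

2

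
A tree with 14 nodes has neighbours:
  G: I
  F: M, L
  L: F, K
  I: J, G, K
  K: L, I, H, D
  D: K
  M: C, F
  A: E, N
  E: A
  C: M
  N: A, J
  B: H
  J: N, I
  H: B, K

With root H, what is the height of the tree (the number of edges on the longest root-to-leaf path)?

6

The longest root-to-leaf path is H → K → I → J → N → A → E (6 edges).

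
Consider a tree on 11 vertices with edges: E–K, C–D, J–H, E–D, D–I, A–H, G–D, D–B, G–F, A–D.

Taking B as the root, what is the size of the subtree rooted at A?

A's subtree: {A, H, J}, size 3.

3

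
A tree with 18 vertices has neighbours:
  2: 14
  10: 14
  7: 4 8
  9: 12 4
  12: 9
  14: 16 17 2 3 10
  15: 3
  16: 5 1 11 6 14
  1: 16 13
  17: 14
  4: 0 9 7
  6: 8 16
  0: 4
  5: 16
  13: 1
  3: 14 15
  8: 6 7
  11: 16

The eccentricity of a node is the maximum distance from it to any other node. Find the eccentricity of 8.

5

A farthest node from 8 is 15.
The path 8–6–16–14–3–15 has 5 edges.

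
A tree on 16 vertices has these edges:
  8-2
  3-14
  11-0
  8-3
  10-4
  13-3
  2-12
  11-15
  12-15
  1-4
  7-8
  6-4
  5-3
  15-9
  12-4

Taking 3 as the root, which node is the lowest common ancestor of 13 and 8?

13's ancestor chain is 13, 3 and 8's is 8, 3; they first meet at 3.

3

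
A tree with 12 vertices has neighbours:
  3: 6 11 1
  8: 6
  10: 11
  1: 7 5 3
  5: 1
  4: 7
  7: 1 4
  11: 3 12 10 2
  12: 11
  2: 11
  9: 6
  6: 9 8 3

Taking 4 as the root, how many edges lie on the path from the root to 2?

Climbing from 2 to the root: 2 → 11 → 3 → 1 → 7 → 4. That's 5 steps.

5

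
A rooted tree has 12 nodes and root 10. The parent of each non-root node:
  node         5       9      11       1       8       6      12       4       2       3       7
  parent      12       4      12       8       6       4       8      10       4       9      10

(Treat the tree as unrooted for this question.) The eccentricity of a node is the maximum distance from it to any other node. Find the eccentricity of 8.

A farthest node from 8 is 3 (7 also at distance 4).
The path 8-6-4-9-3 has 4 edges.

4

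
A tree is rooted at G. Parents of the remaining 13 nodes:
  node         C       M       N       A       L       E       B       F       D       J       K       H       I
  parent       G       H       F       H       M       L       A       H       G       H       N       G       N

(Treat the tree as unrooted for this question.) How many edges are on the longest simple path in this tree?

A longest path is K–N–F–H–M–L–E, with 6 edges.

6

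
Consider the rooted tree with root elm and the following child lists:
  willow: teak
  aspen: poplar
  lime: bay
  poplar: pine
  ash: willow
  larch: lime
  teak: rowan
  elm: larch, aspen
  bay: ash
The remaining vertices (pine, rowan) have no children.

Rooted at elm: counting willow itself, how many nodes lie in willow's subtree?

3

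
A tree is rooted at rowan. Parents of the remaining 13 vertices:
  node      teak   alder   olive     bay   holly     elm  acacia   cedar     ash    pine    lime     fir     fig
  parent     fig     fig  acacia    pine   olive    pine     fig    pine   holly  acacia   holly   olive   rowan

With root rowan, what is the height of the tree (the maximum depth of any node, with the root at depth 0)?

5

lime sits deepest: rowan – fig – acacia – olive – holly – lime — 5 edges from the root.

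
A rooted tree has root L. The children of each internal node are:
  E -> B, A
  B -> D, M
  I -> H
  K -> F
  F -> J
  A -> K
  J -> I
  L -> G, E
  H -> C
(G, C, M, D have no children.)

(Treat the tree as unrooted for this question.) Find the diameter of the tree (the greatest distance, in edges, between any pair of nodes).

Starting from C, a farthest node is G at distance 9.
One longest path: C-H-I-J-F-K-A-E-L-G.
So the diameter is 9.

9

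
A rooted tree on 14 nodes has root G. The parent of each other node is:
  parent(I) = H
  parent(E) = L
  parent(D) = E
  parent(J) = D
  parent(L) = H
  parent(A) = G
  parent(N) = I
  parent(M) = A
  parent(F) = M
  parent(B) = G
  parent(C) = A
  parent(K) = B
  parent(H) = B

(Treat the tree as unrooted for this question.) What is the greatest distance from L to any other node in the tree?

6

Distances from L peak at 6, attained at F.
L – H – B – G – A – M – F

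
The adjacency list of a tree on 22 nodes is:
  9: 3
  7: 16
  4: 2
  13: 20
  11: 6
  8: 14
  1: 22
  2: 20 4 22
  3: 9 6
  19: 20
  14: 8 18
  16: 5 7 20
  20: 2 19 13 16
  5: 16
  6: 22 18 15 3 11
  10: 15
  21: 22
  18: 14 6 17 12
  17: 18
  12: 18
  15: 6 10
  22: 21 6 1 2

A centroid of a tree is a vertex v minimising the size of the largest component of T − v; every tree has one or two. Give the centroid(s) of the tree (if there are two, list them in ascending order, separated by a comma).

6, 22

Delete 6: the remaining components have sizes 11, 5, 2, 2, 1. Max 11 ≤ 11, so 6 is a centroid.
22 is adjacent to 6 and is also a centroid (the largest component after removing it is likewise 11).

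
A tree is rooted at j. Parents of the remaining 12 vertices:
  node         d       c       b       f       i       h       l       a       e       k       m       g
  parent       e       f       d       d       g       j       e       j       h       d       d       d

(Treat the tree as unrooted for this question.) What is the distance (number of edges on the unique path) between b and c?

b – d – f – c: 3 edges.

3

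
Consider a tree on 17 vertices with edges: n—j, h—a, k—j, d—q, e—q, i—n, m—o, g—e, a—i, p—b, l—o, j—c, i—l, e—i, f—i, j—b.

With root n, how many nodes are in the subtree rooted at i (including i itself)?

11

Descendants of i (including itself): i, e, a, l, f, g, q, h, o, d, m. That's 11.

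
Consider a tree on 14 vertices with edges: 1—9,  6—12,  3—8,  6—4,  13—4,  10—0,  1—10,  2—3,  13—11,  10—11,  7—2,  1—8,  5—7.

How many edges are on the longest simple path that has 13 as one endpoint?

8

Distances from 13 peak at 8, attained at 5.
13-11-10-1-8-3-2-7-5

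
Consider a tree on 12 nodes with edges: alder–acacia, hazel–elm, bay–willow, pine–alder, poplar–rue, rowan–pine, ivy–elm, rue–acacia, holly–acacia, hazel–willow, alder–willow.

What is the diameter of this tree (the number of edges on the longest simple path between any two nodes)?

7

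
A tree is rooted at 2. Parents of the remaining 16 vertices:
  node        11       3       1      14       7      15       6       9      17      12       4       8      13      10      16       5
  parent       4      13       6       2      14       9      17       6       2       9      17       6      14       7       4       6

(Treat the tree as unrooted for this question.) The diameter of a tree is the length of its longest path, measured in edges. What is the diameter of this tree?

7

Starting from 12, a farthest node is 10 at distance 7.
One longest path: 12-9-6-17-2-14-7-10.
So the diameter is 7.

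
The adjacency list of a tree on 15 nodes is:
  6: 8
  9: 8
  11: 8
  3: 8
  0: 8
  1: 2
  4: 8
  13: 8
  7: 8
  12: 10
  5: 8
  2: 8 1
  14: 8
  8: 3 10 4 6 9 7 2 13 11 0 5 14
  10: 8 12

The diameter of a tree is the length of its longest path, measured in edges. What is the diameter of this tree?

4

Starting from 12, a farthest node is 1 at distance 4.
One longest path: 12-10-8-2-1.
So the diameter is 4.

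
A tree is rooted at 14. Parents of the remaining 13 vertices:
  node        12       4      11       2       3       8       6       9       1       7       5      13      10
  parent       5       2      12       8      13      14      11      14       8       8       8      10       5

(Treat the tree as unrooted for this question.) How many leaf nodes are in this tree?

Exactly 6 nodes have a single neighbour: 1, 3, 4, 6, 7, 9.

6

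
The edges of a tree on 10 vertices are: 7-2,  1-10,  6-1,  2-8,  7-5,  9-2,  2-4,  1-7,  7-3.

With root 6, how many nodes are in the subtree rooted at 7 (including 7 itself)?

7

Descendants of 7 (including itself): 7, 2, 3, 5, 4, 8, 9. That's 7.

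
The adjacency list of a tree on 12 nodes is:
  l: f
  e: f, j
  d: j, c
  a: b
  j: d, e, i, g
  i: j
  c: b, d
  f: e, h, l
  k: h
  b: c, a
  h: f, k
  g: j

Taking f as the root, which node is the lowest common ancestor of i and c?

j

i's ancestor chain is i, j, e, f and c's is c, d, j, e, f; they first meet at j.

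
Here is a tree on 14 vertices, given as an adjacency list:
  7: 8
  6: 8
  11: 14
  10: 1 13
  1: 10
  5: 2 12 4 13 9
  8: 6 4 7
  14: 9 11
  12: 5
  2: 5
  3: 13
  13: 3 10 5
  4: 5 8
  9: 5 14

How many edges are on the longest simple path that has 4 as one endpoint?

A farthest node from 4 is 1 (11 also at distance 4).
The path 4 – 5 – 13 – 10 – 1 has 4 edges.

4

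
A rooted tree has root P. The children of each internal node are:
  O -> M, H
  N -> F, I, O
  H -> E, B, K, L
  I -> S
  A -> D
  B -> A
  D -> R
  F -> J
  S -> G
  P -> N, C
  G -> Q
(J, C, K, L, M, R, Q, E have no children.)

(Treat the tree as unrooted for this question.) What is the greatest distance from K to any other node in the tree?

7

Distances from K peak at 7, attained at Q.
K-H-O-N-I-S-G-Q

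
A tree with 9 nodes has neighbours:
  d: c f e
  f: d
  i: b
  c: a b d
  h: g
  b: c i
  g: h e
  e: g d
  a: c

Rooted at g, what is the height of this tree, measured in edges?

i sits deepest: g–e–d–c–b–i — 5 edges from the root.

5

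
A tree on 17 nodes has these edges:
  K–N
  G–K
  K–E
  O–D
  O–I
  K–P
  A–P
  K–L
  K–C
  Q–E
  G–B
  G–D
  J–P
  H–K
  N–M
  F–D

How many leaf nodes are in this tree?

10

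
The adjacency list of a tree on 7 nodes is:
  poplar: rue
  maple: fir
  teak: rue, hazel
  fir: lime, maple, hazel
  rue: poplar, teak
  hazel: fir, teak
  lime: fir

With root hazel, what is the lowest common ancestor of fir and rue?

hazel

fir's ancestor chain is fir, hazel and rue's is rue, teak, hazel; they first meet at hazel.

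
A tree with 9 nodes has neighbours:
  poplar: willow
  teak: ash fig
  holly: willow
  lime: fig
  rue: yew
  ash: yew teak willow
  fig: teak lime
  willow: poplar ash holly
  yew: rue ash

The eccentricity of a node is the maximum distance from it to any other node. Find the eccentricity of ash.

Distances from ash peak at 3, attained at lime.
ash-teak-fig-lime

3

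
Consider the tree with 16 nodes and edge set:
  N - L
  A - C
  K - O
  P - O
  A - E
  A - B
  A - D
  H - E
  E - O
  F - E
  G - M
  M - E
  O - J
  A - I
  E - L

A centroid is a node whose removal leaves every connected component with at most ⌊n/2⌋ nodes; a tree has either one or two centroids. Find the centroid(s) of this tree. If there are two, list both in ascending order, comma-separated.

E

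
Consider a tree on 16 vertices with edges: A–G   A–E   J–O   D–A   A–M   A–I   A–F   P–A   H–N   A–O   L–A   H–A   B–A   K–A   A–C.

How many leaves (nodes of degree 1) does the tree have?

13

Degree-1 nodes: B, C, D, E, F, G, I, J, K, L, M, N, P — 13 of them.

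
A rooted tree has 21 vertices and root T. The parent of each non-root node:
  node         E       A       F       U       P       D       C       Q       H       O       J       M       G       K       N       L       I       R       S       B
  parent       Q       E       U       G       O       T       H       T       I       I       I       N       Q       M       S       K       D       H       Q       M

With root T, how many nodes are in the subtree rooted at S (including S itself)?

S's subtree: {S, N, M, K, B, L}, size 6.

6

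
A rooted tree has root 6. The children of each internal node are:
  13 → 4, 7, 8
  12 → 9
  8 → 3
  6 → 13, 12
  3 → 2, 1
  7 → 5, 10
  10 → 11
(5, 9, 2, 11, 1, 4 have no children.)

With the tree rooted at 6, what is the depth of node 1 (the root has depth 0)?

4

Climbing from 1 to the root: 1 → 3 → 8 → 13 → 6. That's 4 steps.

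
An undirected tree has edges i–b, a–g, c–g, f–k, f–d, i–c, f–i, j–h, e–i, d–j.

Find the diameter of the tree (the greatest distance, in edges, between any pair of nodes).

7

A longest path is a-g-c-i-f-d-j-h, with 7 edges.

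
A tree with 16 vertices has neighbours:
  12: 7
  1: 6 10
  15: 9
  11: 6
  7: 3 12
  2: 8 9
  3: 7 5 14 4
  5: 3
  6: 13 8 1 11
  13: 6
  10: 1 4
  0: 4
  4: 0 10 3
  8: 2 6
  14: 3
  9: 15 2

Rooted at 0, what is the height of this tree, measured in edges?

The longest root-to-leaf path is 0 – 4 – 10 – 1 – 6 – 8 – 2 – 9 – 15 (8 edges).

8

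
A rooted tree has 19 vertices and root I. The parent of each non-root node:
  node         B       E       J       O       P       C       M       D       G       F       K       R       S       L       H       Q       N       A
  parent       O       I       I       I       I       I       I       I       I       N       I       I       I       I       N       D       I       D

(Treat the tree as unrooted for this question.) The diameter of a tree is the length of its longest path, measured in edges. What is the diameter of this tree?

4

A longest path is H–N–I–D–Q, with 4 edges.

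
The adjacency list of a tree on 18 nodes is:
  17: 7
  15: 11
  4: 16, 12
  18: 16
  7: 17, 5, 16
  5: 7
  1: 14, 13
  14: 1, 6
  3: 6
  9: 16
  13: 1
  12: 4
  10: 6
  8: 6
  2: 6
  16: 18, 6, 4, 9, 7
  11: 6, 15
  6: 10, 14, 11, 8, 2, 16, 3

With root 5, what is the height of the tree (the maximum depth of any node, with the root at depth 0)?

6

13 sits deepest: 5 → 7 → 16 → 6 → 14 → 1 → 13 — 6 edges from the root.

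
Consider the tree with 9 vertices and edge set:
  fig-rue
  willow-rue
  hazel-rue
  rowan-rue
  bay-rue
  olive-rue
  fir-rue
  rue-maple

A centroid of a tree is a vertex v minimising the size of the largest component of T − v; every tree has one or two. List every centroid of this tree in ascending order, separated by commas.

rue

If rue is removed the pieces have sizes 1, 1, 1, 1, 1, 1, 1, 1, all ≤ ⌊9/2⌋ = 4.
Every other node leaves some component of size > 4, so the centroid is unique.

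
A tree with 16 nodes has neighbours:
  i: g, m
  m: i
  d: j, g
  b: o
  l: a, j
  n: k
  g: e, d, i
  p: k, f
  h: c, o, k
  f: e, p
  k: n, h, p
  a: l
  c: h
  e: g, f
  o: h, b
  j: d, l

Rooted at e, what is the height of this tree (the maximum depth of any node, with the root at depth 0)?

A deepest node is b, reached by e–f–p–k–h–o–b.
That path has 6 edges, so the height is 6.

6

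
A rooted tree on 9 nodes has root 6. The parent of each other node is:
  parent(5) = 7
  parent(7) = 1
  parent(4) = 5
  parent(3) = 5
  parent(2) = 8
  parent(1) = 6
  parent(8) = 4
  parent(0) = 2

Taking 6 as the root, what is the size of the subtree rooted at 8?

Descendants of 8 (including itself): 8, 2, 0. That's 3.

3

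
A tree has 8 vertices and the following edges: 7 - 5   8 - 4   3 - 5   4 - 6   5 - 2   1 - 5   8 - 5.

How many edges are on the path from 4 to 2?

3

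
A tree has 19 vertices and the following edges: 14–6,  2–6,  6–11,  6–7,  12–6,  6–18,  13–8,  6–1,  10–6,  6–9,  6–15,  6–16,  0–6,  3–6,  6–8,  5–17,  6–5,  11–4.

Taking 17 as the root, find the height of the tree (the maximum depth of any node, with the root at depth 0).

4

The longest root-to-leaf path is 17-5-6-8-13 (4 edges).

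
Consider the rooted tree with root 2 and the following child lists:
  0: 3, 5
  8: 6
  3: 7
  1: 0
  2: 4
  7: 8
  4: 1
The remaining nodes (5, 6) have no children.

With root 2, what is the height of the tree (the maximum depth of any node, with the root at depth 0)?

7

A deepest node is 6, reached by 2 – 4 – 1 – 0 – 3 – 7 – 8 – 6.
That path has 7 edges, so the height is 7.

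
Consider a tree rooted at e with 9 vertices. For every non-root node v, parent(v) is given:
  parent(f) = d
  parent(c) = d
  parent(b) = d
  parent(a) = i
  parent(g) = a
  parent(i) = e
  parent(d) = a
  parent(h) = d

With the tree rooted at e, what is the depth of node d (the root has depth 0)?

3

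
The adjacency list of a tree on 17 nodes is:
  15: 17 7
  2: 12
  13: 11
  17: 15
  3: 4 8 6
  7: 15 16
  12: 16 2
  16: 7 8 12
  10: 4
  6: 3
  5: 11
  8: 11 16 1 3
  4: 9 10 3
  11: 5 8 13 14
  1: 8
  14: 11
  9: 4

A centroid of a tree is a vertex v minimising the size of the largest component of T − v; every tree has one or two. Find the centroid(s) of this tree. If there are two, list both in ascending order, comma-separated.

8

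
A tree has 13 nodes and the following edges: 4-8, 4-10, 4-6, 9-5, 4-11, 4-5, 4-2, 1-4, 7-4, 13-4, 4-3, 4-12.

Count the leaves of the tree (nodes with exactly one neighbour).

11

The leaves are 1, 2, 3, 6, 7, 8, 9, 10, 11, 12, 13.
That is 11 leaves.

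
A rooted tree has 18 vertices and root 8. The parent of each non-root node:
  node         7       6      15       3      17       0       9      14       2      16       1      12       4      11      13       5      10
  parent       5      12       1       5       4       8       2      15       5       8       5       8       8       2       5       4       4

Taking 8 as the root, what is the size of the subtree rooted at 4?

13

Descendants of 4 (including itself): 4, 5, 10, 17, 1, 13, 2, 7, 3, 15, 9, 11, 14. That's 13.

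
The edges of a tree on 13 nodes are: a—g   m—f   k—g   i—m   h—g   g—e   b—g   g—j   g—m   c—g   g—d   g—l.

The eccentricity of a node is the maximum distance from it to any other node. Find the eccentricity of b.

A farthest node from b is i (f also at distance 3).
The path b – g – m – i has 3 edges.

3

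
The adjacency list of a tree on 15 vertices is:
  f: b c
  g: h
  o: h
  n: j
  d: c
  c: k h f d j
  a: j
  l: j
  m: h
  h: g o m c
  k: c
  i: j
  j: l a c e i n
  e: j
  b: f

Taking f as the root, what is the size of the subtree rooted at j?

6

The subtree rooted at j contains: j, a, i, n, l, e — 6 nodes.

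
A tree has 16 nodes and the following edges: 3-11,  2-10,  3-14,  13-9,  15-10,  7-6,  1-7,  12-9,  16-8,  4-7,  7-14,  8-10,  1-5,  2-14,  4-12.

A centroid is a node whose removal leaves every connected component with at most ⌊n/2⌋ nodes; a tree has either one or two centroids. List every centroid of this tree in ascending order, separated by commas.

7, 14

Delete 14: the remaining components have sizes 8, 5, 2. Max 8 ≤ 8, so 14 is a centroid.
Its neighbour 7 also leaves a largest component of size 8, so both are centroids.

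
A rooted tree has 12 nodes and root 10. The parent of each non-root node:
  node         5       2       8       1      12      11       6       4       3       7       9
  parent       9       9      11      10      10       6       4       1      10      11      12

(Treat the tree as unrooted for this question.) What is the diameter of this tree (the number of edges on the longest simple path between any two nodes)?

8

BFS from 8 reaches 2 last, at distance 8; BFS from 2 confirms no node is farther.
Path: 8–11–6–4–1–10–12–9–2.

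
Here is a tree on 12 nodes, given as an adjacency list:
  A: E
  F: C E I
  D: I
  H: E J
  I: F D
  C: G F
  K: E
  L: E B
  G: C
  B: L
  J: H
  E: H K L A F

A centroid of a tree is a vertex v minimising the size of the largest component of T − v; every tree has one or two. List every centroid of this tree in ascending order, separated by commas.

Delete E: the remaining components have sizes 5, 2, 2, 1, 1. Max 5 ≤ 6, so E is a centroid.
No neighbour of E does as well, so E is the unique centroid.

E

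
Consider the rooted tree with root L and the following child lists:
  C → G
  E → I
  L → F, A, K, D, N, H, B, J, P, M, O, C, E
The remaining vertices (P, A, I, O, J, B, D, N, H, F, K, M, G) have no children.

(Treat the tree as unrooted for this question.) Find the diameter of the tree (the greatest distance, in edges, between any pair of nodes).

4

A longest path is G – C – L – E – I, with 4 edges.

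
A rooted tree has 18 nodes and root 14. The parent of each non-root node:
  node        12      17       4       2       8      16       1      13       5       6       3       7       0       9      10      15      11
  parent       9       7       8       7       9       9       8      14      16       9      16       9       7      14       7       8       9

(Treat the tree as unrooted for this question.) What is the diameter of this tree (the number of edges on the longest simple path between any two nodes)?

4

BFS from 3 reaches 0 last, at distance 4; BFS from 0 confirms no node is farther.
Path: 3 – 16 – 9 – 7 – 0.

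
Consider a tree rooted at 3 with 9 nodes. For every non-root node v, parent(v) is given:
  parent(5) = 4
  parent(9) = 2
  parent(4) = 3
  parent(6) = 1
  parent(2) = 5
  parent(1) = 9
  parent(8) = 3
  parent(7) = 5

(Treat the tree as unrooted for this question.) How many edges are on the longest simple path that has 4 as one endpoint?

5

A farthest node from 4 is 6.
The path 4 – 5 – 2 – 9 – 1 – 6 has 5 edges.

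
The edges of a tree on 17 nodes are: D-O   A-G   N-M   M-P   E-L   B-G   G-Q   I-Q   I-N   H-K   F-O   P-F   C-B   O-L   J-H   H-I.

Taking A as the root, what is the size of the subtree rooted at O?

O's subtree: {O, D, L, E}, size 4.

4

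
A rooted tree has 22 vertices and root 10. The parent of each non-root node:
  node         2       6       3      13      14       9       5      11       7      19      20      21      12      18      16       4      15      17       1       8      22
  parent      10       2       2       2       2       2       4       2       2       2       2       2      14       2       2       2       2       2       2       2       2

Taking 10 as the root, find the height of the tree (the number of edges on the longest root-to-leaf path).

3

12 sits deepest: 10–2–14–12 — 3 edges from the root.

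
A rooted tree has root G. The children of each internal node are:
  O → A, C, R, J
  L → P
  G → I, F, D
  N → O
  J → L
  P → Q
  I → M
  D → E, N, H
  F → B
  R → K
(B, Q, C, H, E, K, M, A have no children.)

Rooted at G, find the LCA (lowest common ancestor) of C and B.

G

C's ancestor chain is C, O, N, D, G and B's is B, F, G; they first meet at G.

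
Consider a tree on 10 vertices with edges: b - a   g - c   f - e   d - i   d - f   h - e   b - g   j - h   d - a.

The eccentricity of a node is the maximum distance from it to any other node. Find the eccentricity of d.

Distances from d peak at 4, attained at c (j also at distance 4).
d-a-b-g-c

4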